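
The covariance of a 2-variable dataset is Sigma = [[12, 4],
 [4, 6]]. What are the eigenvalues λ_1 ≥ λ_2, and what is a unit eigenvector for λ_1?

Step 1 — characteristic polynomial of 2×2 Sigma:
  det(Sigma - λI) = λ² - trace · λ + det = 0.
  trace = 12 + 6 = 18, det = 12·6 - (4)² = 56.
Step 2 — discriminant:
  Δ = trace² - 4·det = 324 - 224 = 100.
Step 3 — eigenvalues:
  λ = (trace ± √Δ)/2 = (18 ± 10)/2,
  λ_1 = 14,  λ_2 = 4.

Step 4 — unit eigenvector for λ_1: solve (Sigma - λ_1 I)v = 0. First row:
  (12 - 14)·v_x + (4)·v_y = 0, i.e. (-2)·v_x + (4)·v_y = 0,
  so v ∝ (b, λ_1 - a) = (4, 2) = u.
  ||u|| = √((4)² + (2)²) = √(20) ≈ 4.4721,
  v_1 = u/||u|| ≈ (0.8944, 0.4472) (||v_1|| = 1).

λ_1 = 14,  λ_2 = 4;  v_1 ≈ (0.8944, 0.4472)


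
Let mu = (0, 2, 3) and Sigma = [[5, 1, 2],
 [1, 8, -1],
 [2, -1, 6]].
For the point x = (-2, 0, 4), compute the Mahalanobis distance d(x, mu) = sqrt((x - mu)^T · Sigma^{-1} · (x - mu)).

Step 1 — centre the observation: (x - mu) = (-2, -2, 1).

Step 2 — invert Sigma (cofactor / det for 3×3, or solve directly):
  Sigma^{-1} = [[0.2435, -0.0415, -0.0881],
 [-0.0415, 0.1347, 0.0363],
 [-0.0881, 0.0363, 0.2021]].

Step 3 — form the quadratic (x - mu)^T · Sigma^{-1} · (x - mu):
  Sigma^{-1} · (x - mu) = (-0.4922, -0.1503, 0.3057).
  (x - mu)^T · [Sigma^{-1} · (x - mu)] = (-2)·(-0.4922) + (-2)·(-0.1503) + (1)·(0.3057) = 1.5907.

Step 4 — take square root: d = √(1.5907) ≈ 1.2612.

d(x, mu) = √(1.5907) ≈ 1.2612


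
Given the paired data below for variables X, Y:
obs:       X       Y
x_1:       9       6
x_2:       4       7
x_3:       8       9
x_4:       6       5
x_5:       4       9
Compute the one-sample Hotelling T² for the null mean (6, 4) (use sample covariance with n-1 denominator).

Step 1 — sample mean vector:
  mean(X) = (9 + 4 + 8 + 6 + 4) / 5 = 31/5 = 6.2
  mean(Y) = (6 + 7 + 9 + 5 + 9) / 5 = 36/5 = 7.2
  x̄ = (6.2, 7.2),  deviation x̄ - mu_0 = (6.2, 7.2) - (6, 4) = (0.2, 3.2).

Step 2 — sample covariance matrix, S[i,j] = (1/(n-1)) · Σ_k (x_{k,i} - mean_i) · (x_{k,j} - mean_j), divisor n-1 = 4:
  S[X,X] = ((2.8)·(2.8) + (-2.2)·(-2.2) + (1.8)·(1.8) + (-0.2)·(-0.2) + (-2.2)·(-2.2)) / 4 = 20.8/4 = 5.2
  S[X,Y] = ((2.8)·(-1.2) + (-2.2)·(-0.2) + (1.8)·(1.8) + (-0.2)·(-2.2) + (-2.2)·(1.8)) / 4 = -3.2/4 = -0.8
  S[Y,Y] = ((-1.2)·(-1.2) + (-0.2)·(-0.2) + (1.8)·(1.8) + (-2.2)·(-2.2) + (1.8)·(1.8)) / 4 = 12.8/4 = 3.2
  S = [[5.2, -0.8],
 [-0.8, 3.2]].

Step 3 — invert S. det(S) = 5.2·3.2 - (-0.8)² = 16.
  S^{-1} = (1/det) · [[d, -b], [-b, a]] = [[0.2, 0.05],
 [0.05, 0.325]].

Step 4 — quadratic form (x̄ - mu_0)^T · S^{-1} · (x̄ - mu_0):
  S^{-1} · (x̄ - mu_0) = (0.2, 1.05),
  (x̄ - mu_0)^T · [...] = (0.2)·(0.2) + (3.2)·(1.05) = 3.4.

Step 5 — scale by n: T² = 5 · 3.4 = 17.

T² ≈ 17


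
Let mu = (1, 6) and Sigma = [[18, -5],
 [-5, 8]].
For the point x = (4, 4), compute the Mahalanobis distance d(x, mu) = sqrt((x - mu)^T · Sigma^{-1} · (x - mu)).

Step 1 — centre the observation: (x - mu) = (3, -2).

Step 2 — invert Sigma. det(Sigma) = 18·8 - (-5)² = 119.
  Sigma^{-1} = (1/det) · [[d, -b], [-b, a]] = [[0.0672, 0.042],
 [0.042, 0.1513]].

Step 3 — form the quadratic (x - mu)^T · Sigma^{-1} · (x - mu):
  Sigma^{-1} · (x - mu) = (0.1176, -0.1765).
  (x - mu)^T · [Sigma^{-1} · (x - mu)] = (3)·(0.1176) + (-2)·(-0.1765) = 0.7059.

Step 4 — take square root: d = √(0.7059) ≈ 0.8402.

d(x, mu) = √(0.7059) ≈ 0.8402


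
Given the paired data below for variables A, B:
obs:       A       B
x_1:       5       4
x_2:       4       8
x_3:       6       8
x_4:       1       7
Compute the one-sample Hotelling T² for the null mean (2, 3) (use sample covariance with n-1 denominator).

Step 1 — sample mean vector:
  mean(A) = (5 + 4 + 6 + 1) / 4 = 16/4 = 4
  mean(B) = (4 + 8 + 8 + 7) / 4 = 27/4 = 6.75
  x̄ = (4, 6.75),  deviation x̄ - mu_0 = (4, 6.75) - (2, 3) = (2, 3.75).

Step 2 — sample covariance matrix, S[i,j] = (1/(n-1)) · Σ_k (x_{k,i} - mean_i) · (x_{k,j} - mean_j), divisor n-1 = 3:
  S[A,A] = ((1)·(1) + (0)·(0) + (2)·(2) + (-3)·(-3)) / 3 = 14/3 = 4.6667
  S[A,B] = ((1)·(-2.75) + (0)·(1.25) + (2)·(1.25) + (-3)·(0.25)) / 3 = -1/3 = -0.3333
  S[B,B] = ((-2.75)·(-2.75) + (1.25)·(1.25) + (1.25)·(1.25) + (0.25)·(0.25)) / 3 = 10.75/3 = 3.5833
  S = [[4.6667, -0.3333],
 [-0.3333, 3.5833]].

Step 3 — invert S. det(S) = 4.6667·3.5833 - (-0.3333)² = 16.6111.
  S^{-1} = (1/det) · [[d, -b], [-b, a]] = [[0.2157, 0.0201],
 [0.0201, 0.2809]].

Step 4 — quadratic form (x̄ - mu_0)^T · S^{-1} · (x̄ - mu_0):
  S^{-1} · (x̄ - mu_0) = (0.5067, 1.0936),
  (x̄ - mu_0)^T · [...] = (2)·(0.5067) + (3.75)·(1.0936) = 5.1145.

Step 5 — scale by n: T² = 4 · 5.1145 = 20.4582.

T² ≈ 20.4582


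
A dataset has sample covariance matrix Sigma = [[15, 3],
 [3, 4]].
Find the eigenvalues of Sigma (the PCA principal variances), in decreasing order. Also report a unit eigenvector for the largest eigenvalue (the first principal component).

Step 1 — characteristic polynomial of 2×2 Sigma:
  det(Sigma - λI) = λ² - trace · λ + det = 0.
  trace = 15 + 4 = 19, det = 15·4 - (3)² = 51.
Step 2 — discriminant:
  Δ = trace² - 4·det = 361 - 204 = 157.
Step 3 — eigenvalues:
  λ = (trace ± √Δ)/2 = (19 ± 12.53)/2,
  λ_1 = 15.765,  λ_2 = 3.235.

Step 4 — unit eigenvector for λ_1: solve (Sigma - λ_1 I)v = 0. First row:
  (15 - 15.765)·v_x + (3)·v_y = 0, i.e. (-0.765)·v_x + (3)·v_y = 0,
  so v ∝ (b, λ_1 - a) = (3, 0.765) = u.
  ||u|| = √((3)² + (0.765)²) = √(9.5852) ≈ 3.096,
  v_1 = u/||u|| ≈ (0.969, 0.2471) (||v_1|| = 1).

λ_1 = 15.765,  λ_2 = 3.235;  v_1 ≈ (0.969, 0.2471)


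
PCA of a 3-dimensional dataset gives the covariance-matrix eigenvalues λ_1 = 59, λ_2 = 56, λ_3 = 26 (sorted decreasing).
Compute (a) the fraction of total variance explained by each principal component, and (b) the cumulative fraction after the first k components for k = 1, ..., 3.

Step 1 — total variance = trace(Sigma) = Σ λ_i = 59 + 56 + 26 = 141.

Step 2 — fraction explained by component i = λ_i / Σ λ:
  PC1: 59/141 = 0.4184
  PC2: 56/141 = 0.3972
  PC3: 26/141 = 0.1844

Step 3 — cumulative fraction after k components = (λ_1 + ... + λ_k) / Σ λ:
  k = 1: 59/141 = 0.4184
  k = 2: (59 + 56)/141 = 115/141 = 0.8156
  k = 3: (59 + 56 + 26)/141 = 141/141 = 1

Summary (fraction, with percent):

explained: PC1 0.4184 (41.84%), PC2 0.3972 (39.72%), PC3 0.1844 (18.44%);  cumulative: 0.4184, 0.8156, 1


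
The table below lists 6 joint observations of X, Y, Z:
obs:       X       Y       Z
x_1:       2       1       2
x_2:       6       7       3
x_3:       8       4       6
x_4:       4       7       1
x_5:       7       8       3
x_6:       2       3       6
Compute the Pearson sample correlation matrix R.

Step 1 — column means:
  mean(X) = (2 + 6 + 8 + 4 + 7 + 2) / 6 = 29/6 = 4.8333
  mean(Y) = (1 + 7 + 4 + 7 + 8 + 3) / 6 = 30/6 = 5
  mean(Z) = (2 + 3 + 6 + 1 + 3 + 6) / 6 = 21/6 = 3.5

Step 2 — sample variances and covariances s[i,j] = (1/(n-1)) · Σ_k (x_{k,i} - mean_i) · (x_{k,j} - mean_j), with n-1 = 5:
  s[X,X] = ((-2.8333)·(-2.8333) + (1.1667)·(1.1667) + (3.1667)·(3.1667) + (-0.8333)·(-0.8333) + (2.1667)·(2.1667) + (-2.8333)·(-2.8333)) / 5 = 32.8333/5 = 6.5667
  s[X,Y] = ((-2.8333)·(-4) + (1.1667)·(2) + (3.1667)·(-1) + (-0.8333)·(2) + (2.1667)·(3) + (-2.8333)·(-2)) / 5 = 21/5 = 4.2
  s[X,Z] = ((-2.8333)·(-1.5) + (1.1667)·(-0.5) + (3.1667)·(2.5) + (-0.8333)·(-2.5) + (2.1667)·(-0.5) + (-2.8333)·(2.5)) / 5 = 5.5/5 = 1.1
  s[Y,Y] = ((-4)·(-4) + (2)·(2) + (-1)·(-1) + (2)·(2) + (3)·(3) + (-2)·(-2)) / 5 = 38/5 = 7.6
  s[Y,Z] = ((-4)·(-1.5) + (2)·(-0.5) + (-1)·(2.5) + (2)·(-2.5) + (3)·(-0.5) + (-2)·(2.5)) / 5 = -9/5 = -1.8
  s[Z,Z] = ((-1.5)·(-1.5) + (-0.5)·(-0.5) + (2.5)·(2.5) + (-2.5)·(-2.5) + (-0.5)·(-0.5) + (2.5)·(2.5)) / 5 = 21.5/5 = 4.3
  Sample standard deviations s_i = √(s[i,i]):
  s(X) = √(6.5667) = 2.5626
  s(Y) = √(7.6) = 2.7568
  s(Z) = √(4.3) = 2.0736

Step 3 — r_{ij} = s_{ij} / (s_i · s_j):
  r[X,X] = 1 (diagonal).
  r[X,Y] = 4.2 / (2.5626 · 2.7568) = 4.2 / 7.0645 = 0.5945
  r[X,Z] = 1.1 / (2.5626 · 2.0736) = 1.1 / 5.3138 = 0.207
  r[Y,Y] = 1 (diagonal).
  r[Y,Z] = -1.8 / (2.7568 · 2.0736) = -1.8 / 5.7166 = -0.3149
  r[Z,Z] = 1 (diagonal).

R is symmetric with unit diagonal. Assembling:

R = [[1, 0.5945, 0.207],
 [0.5945, 1, -0.3149],
 [0.207, -0.3149, 1]]


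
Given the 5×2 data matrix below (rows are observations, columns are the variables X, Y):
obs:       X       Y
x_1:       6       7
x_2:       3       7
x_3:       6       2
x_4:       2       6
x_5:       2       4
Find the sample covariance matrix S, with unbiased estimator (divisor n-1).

Step 1 — column means:
  mean(X) = (6 + 3 + 6 + 2 + 2) / 5 = 19/5 = 3.8
  mean(Y) = (7 + 7 + 2 + 6 + 4) / 5 = 26/5 = 5.2

Step 2 — sample covariance S[i,j] = (1/(n-1)) · Σ_k (x_{k,i} - mean_i) · (x_{k,j} - mean_j), with n-1 = 4.
  S[X,X] = ((2.2)·(2.2) + (-0.8)·(-0.8) + (2.2)·(2.2) + (-1.8)·(-1.8) + (-1.8)·(-1.8)) / 4 = 16.8/4 = 4.2
  S[X,Y] = ((2.2)·(1.8) + (-0.8)·(1.8) + (2.2)·(-3.2) + (-1.8)·(0.8) + (-1.8)·(-1.2)) / 4 = -3.8/4 = -0.95
  S[Y,Y] = ((1.8)·(1.8) + (1.8)·(1.8) + (-3.2)·(-3.2) + (0.8)·(0.8) + (-1.2)·(-1.2)) / 4 = 18.8/4 = 4.7

S is symmetric (S[j,i] = S[i,j]). Assembling:

S = [[4.2, -0.95],
 [-0.95, 4.7]]


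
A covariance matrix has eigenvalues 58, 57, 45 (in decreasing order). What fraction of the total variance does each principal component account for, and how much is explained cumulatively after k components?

Step 1 — total variance = trace(Sigma) = Σ λ_i = 58 + 57 + 45 = 160.

Step 2 — fraction explained by component i = λ_i / Σ λ:
  PC1: 58/160 = 0.3625
  PC2: 57/160 = 0.3563
  PC3: 45/160 = 0.2812

Step 3 — cumulative fraction after k components = (λ_1 + ... + λ_k) / Σ λ:
  k = 1: 58/160 = 0.3625
  k = 2: (58 + 57)/160 = 115/160 = 0.7188
  k = 3: (58 + 57 + 45)/160 = 160/160 = 1

Summary (fraction, with percent):

explained: PC1 0.3625 (36.25%), PC2 0.3563 (35.62%), PC3 0.2812 (28.12%);  cumulative: 0.3625, 0.7188, 1


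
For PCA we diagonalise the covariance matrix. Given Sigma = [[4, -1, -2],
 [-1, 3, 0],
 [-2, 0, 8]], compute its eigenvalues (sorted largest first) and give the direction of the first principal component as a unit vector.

Step 1 — characteristic polynomial p(λ) = det(λI - Sigma) = λ³ - tr·λ² + c_1·λ - det, where tr = trace, c_1 = sum of the principal 2×2 minors, det = det(Sigma):
  tr = 4 + 3 + 8 = 15,
  c_1 = (4·3 - (-1)²) + (4·8 - (-2)²) + (3·8 - (0)²) = 11 + 28 + 24 = 63,
  det = 4·(3·8 - (0)²) - (-1)·((-1)·8 - (0)·(-2)) + (-2)·((-1)·(0) - 3·(-2)) = 4·(24) - (-1)·(-8) + (-2)·(6) = 76.
  So p(λ) = λ³ - 15λ² + 63λ - 76.
Step 2 — look for an integer root (rational root theorem: any rational root is an integer divisor of 76). Testing λ = 4:
  p(4) = 64 - 240 + 252 - 76 = 0  ✓
  Dividing out (λ - 4): p(λ) = (λ - 4)(λ² - 11λ + 19).
Step 3 — remaining eigenvalues from the quadratic λ² - 11λ + 19 = 0:
  Δ = 11² - 4·19 = 121 - 76 = 45,  λ = (11 ± √45)/2 = (11 ± 6.7082)/2 ≈ 8.8541 or 2.1459.
  Sorted: λ_1 = 8.8541,  λ_2 = 4,  λ_3 = 2.1459  (check: sum = 15 = tr ✓).

Step 4 — unit eigenvector for λ_1 ≈ 8.8541: v spans the null space of (Sigma - λ_1 I), whose rows are
  r_1 = (-4.8541, -1, -2),  r_2 = (-1, -5.8541, 0),  r_3 = (-2, 0, -0.8541).
  v is orthogonal to every row, so take v ∝ r_1 × r_2 = ((-1)·(0) - (-2)·(-5.8541), (-2)·(-1) - (-4.8541)·(0), (-4.8541)·(-5.8541) - (-1)·(-1)) ≈ (-11.7082, 2, 27.4164).
  Rescale (multiply by -1 so the first nonzero entry is positive): u = (11.7082, -2, -27.4164).
  ||u|| = √((11.7082)² + (-2)² + (-27.4164)²) = √(892.7415) ≈ 29.8788,  v_1 = u/||u|| ≈ (0.3919, -0.0669, -0.9176) (||v_1|| = 1).

λ_1 = 8.8541,  λ_2 = 4,  λ_3 = 2.1459;  v_1 ≈ (0.3919, -0.0669, -0.9176)


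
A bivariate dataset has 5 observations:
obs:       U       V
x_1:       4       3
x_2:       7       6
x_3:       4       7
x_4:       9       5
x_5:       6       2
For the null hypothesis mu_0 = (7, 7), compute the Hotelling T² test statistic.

Step 1 — sample mean vector:
  mean(U) = (4 + 7 + 4 + 9 + 6) / 5 = 30/5 = 6
  mean(V) = (3 + 6 + 7 + 5 + 2) / 5 = 23/5 = 4.6
  x̄ = (6, 4.6),  deviation x̄ - mu_0 = (6, 4.6) - (7, 7) = (-1, -2.4).

Step 2 — sample covariance matrix, S[i,j] = (1/(n-1)) · Σ_k (x_{k,i} - mean_i) · (x_{k,j} - mean_j), divisor n-1 = 4:
  S[U,U] = ((-2)·(-2) + (1)·(1) + (-2)·(-2) + (3)·(3) + (0)·(0)) / 4 = 18/4 = 4.5
  S[U,V] = ((-2)·(-1.6) + (1)·(1.4) + (-2)·(2.4) + (3)·(0.4) + (0)·(-2.6)) / 4 = 1/4 = 0.25
  S[V,V] = ((-1.6)·(-1.6) + (1.4)·(1.4) + (2.4)·(2.4) + (0.4)·(0.4) + (-2.6)·(-2.6)) / 4 = 17.2/4 = 4.3
  S = [[4.5, 0.25],
 [0.25, 4.3]].

Step 3 — invert S. det(S) = 4.5·4.3 - (0.25)² = 19.2875.
  S^{-1} = (1/det) · [[d, -b], [-b, a]] = [[0.2229, -0.013],
 [-0.013, 0.2333]].

Step 4 — quadratic form (x̄ - mu_0)^T · S^{-1} · (x̄ - mu_0):
  S^{-1} · (x̄ - mu_0) = (-0.1918, -0.547),
  (x̄ - mu_0)^T · [...] = (-1)·(-0.1918) + (-2.4)·(-0.547) = 1.5046.

Step 5 — scale by n: T² = 5 · 1.5046 = 7.523.

T² ≈ 7.523


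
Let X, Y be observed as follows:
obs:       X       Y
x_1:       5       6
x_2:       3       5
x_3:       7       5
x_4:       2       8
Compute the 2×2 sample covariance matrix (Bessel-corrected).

Step 1 — column means:
  mean(X) = (5 + 3 + 7 + 2) / 4 = 17/4 = 4.25
  mean(Y) = (6 + 5 + 5 + 8) / 4 = 24/4 = 6

Step 2 — sample covariance S[i,j] = (1/(n-1)) · Σ_k (x_{k,i} - mean_i) · (x_{k,j} - mean_j), with n-1 = 3.
  S[X,X] = ((0.75)·(0.75) + (-1.25)·(-1.25) + (2.75)·(2.75) + (-2.25)·(-2.25)) / 3 = 14.75/3 = 4.9167
  S[X,Y] = ((0.75)·(0) + (-1.25)·(-1) + (2.75)·(-1) + (-2.25)·(2)) / 3 = -6/3 = -2
  S[Y,Y] = ((0)·(0) + (-1)·(-1) + (-1)·(-1) + (2)·(2)) / 3 = 6/3 = 2

S is symmetric (S[j,i] = S[i,j]). Assembling:

S = [[4.9167, -2],
 [-2, 2]]


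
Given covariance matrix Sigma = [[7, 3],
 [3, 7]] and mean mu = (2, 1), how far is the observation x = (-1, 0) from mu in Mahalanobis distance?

Step 1 — centre the observation: (x - mu) = (-3, -1).

Step 2 — invert Sigma. det(Sigma) = 7·7 - (3)² = 40.
  Sigma^{-1} = (1/det) · [[d, -b], [-b, a]] = [[0.175, -0.075],
 [-0.075, 0.175]].

Step 3 — form the quadratic (x - mu)^T · Sigma^{-1} · (x - mu):
  Sigma^{-1} · (x - mu) = (-0.45, 0.05).
  (x - mu)^T · [Sigma^{-1} · (x - mu)] = (-3)·(-0.45) + (-1)·(0.05) = 1.3.

Step 4 — take square root: d = √(1.3) ≈ 1.1402.

d(x, mu) = √(1.3) ≈ 1.1402


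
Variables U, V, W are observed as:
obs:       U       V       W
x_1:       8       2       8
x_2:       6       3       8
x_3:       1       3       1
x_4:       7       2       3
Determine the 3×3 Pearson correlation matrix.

Step 1 — column means:
  mean(U) = (8 + 6 + 1 + 7) / 4 = 22/4 = 5.5
  mean(V) = (2 + 3 + 3 + 2) / 4 = 10/4 = 2.5
  mean(W) = (8 + 8 + 1 + 3) / 4 = 20/4 = 5

Step 2 — sample variances and covariances s[i,j] = (1/(n-1)) · Σ_k (x_{k,i} - mean_i) · (x_{k,j} - mean_j), with n-1 = 3:
  s[U,U] = ((2.5)·(2.5) + (0.5)·(0.5) + (-4.5)·(-4.5) + (1.5)·(1.5)) / 3 = 29/3 = 9.6667
  s[U,V] = ((2.5)·(-0.5) + (0.5)·(0.5) + (-4.5)·(0.5) + (1.5)·(-0.5)) / 3 = -4/3 = -1.3333
  s[U,W] = ((2.5)·(3) + (0.5)·(3) + (-4.5)·(-4) + (1.5)·(-2)) / 3 = 24/3 = 8
  s[V,V] = ((-0.5)·(-0.5) + (0.5)·(0.5) + (0.5)·(0.5) + (-0.5)·(-0.5)) / 3 = 1/3 = 0.3333
  s[V,W] = ((-0.5)·(3) + (0.5)·(3) + (0.5)·(-4) + (-0.5)·(-2)) / 3 = -1/3 = -0.3333
  s[W,W] = ((3)·(3) + (3)·(3) + (-4)·(-4) + (-2)·(-2)) / 3 = 38/3 = 12.6667
  Sample standard deviations s_i = √(s[i,i]):
  s(U) = √(9.6667) = 3.1091
  s(V) = √(0.3333) = 0.5774
  s(W) = √(12.6667) = 3.559

Step 3 — r_{ij} = s_{ij} / (s_i · s_j):
  r[U,U] = 1 (diagonal).
  r[U,V] = -1.3333 / (3.1091 · 0.5774) = -1.3333 / 1.7951 = -0.7428
  r[U,W] = 8 / (3.1091 · 3.559) = 8 / 11.0655 = 0.723
  r[V,V] = 1 (diagonal).
  r[V,W] = -0.3333 / (0.5774 · 3.559) = -0.3333 / 2.0548 = -0.1622
  r[W,W] = 1 (diagonal).

R is symmetric with unit diagonal. Assembling:

R = [[1, -0.7428, 0.723],
 [-0.7428, 1, -0.1622],
 [0.723, -0.1622, 1]]


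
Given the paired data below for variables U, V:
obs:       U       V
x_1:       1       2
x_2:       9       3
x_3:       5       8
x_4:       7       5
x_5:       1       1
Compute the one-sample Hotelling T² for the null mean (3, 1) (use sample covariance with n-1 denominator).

Step 1 — sample mean vector:
  mean(U) = (1 + 9 + 5 + 7 + 1) / 5 = 23/5 = 4.6
  mean(V) = (2 + 3 + 8 + 5 + 1) / 5 = 19/5 = 3.8
  x̄ = (4.6, 3.8),  deviation x̄ - mu_0 = (4.6, 3.8) - (3, 1) = (1.6, 2.8).

Step 2 — sample covariance matrix, S[i,j] = (1/(n-1)) · Σ_k (x_{k,i} - mean_i) · (x_{k,j} - mean_j), divisor n-1 = 4:
  S[U,U] = ((-3.6)·(-3.6) + (4.4)·(4.4) + (0.4)·(0.4) + (2.4)·(2.4) + (-3.6)·(-3.6)) / 4 = 51.2/4 = 12.8
  S[U,V] = ((-3.6)·(-1.8) + (4.4)·(-0.8) + (0.4)·(4.2) + (2.4)·(1.2) + (-3.6)·(-2.8)) / 4 = 17.6/4 = 4.4
  S[V,V] = ((-1.8)·(-1.8) + (-0.8)·(-0.8) + (4.2)·(4.2) + (1.2)·(1.2) + (-2.8)·(-2.8)) / 4 = 30.8/4 = 7.7
  S = [[12.8, 4.4],
 [4.4, 7.7]].

Step 3 — invert S. det(S) = 12.8·7.7 - (4.4)² = 79.2.
  S^{-1} = (1/det) · [[d, -b], [-b, a]] = [[0.0972, -0.0556],
 [-0.0556, 0.1616]].

Step 4 — quadratic form (x̄ - mu_0)^T · S^{-1} · (x̄ - mu_0):
  S^{-1} · (x̄ - mu_0) = (0, 0.3636),
  (x̄ - mu_0)^T · [...] = (1.6)·(0) + (2.8)·(0.3636) = 1.0182.

Step 5 — scale by n: T² = 5 · 1.0182 = 5.0909.

T² ≈ 5.0909


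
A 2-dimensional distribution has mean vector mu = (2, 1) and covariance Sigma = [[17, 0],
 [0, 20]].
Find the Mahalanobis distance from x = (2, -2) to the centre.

Step 1 — centre the observation: (x - mu) = (0, -3).

Step 2 — invert Sigma. det(Sigma) = 17·20 - (0)² = 340.
  Sigma^{-1} = (1/det) · [[d, -b], [-b, a]] = [[0.0588, 0],
 [0, 0.05]].

Step 3 — form the quadratic (x - mu)^T · Sigma^{-1} · (x - mu):
  Sigma^{-1} · (x - mu) = (0, -0.15).
  (x - mu)^T · [Sigma^{-1} · (x - mu)] = (0)·(0) + (-3)·(-0.15) = 0.45.

Step 4 — take square root: d = √(0.45) ≈ 0.6708.

d(x, mu) = √(0.45) ≈ 0.6708


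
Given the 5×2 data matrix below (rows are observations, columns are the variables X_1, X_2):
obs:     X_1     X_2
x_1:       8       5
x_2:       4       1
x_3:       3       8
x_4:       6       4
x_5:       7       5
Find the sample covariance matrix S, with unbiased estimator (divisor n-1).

Step 1 — column means:
  mean(X_1) = (8 + 4 + 3 + 6 + 7) / 5 = 28/5 = 5.6
  mean(X_2) = (5 + 1 + 8 + 4 + 5) / 5 = 23/5 = 4.6

Step 2 — sample covariance S[i,j] = (1/(n-1)) · Σ_k (x_{k,i} - mean_i) · (x_{k,j} - mean_j), with n-1 = 4.
  S[X_1,X_1] = ((2.4)·(2.4) + (-1.6)·(-1.6) + (-2.6)·(-2.6) + (0.4)·(0.4) + (1.4)·(1.4)) / 4 = 17.2/4 = 4.3
  S[X_1,X_2] = ((2.4)·(0.4) + (-1.6)·(-3.6) + (-2.6)·(3.4) + (0.4)·(-0.6) + (1.4)·(0.4)) / 4 = -1.8/4 = -0.45
  S[X_2,X_2] = ((0.4)·(0.4) + (-3.6)·(-3.6) + (3.4)·(3.4) + (-0.6)·(-0.6) + (0.4)·(0.4)) / 4 = 25.2/4 = 6.3

S is symmetric (S[j,i] = S[i,j]). Assembling:

S = [[4.3, -0.45],
 [-0.45, 6.3]]


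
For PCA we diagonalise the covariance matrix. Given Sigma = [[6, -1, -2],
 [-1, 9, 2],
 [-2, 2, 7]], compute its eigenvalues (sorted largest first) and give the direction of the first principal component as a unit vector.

Step 1 — characteristic polynomial p(λ) = det(λI - Sigma) = λ³ - tr·λ² + c_1·λ - det, where tr = trace, c_1 = sum of the principal 2×2 minors, det = det(Sigma):
  tr = 6 + 9 + 7 = 22,
  c_1 = (6·9 - (-1)²) + (6·7 - (-2)²) + (9·7 - (2)²) = 53 + 38 + 59 = 150,
  det = 6·(9·7 - (2)²) - (-1)·((-1)·7 - (2)·(-2)) + (-2)·((-1)·(2) - 9·(-2)) = 6·(59) - (-1)·(-3) + (-2)·(16) = 319.
  So p(λ) = λ³ - 22λ² + 150λ - 319.
Step 2 — look for an integer root (rational root theorem: any rational root is an integer divisor of 319). Testing λ = 11:
  p(11) = 1331 - 2662 + 1650 - 319 = 0  ✓
  Dividing out (λ - 11): p(λ) = (λ - 11)(λ² - 11λ + 29).
Step 3 — remaining eigenvalues from the quadratic λ² - 11λ + 29 = 0:
  Δ = 11² - 4·29 = 121 - 116 = 5,  λ = (11 ± √5)/2 = (11 ± 2.2361)/2 ≈ 6.618 or 4.382.
  Sorted: λ_1 = 11,  λ_2 = 6.618,  λ_3 = 4.382  (check: sum = 22 = tr ✓).

Step 4 — unit eigenvector for λ_1 = 11: v spans the null space of (Sigma - λ_1 I), whose rows are
  r_1 = (-5, -1, -2),  r_2 = (-1, -2, 2),  r_3 = (-2, 2, -4).
  v is orthogonal to every row, so take v ∝ r_1 × r_2 = ((-1)·(2) - (-2)·(-2), (-2)·(-1) - (-5)·(2), (-5)·(-2) - (-1)·(-1)) = (-6, 12, 9).
  Rescale (divide by 3; multiply by -1 so the first nonzero entry is positive): u = (2, -4, -3).
  ||u|| = √((2)² + (-4)² + (-3)²) = √(29) ≈ 5.3852,  v_1 = u/||u|| ≈ (0.3714, -0.7428, -0.5571) (||v_1|| = 1).

λ_1 = 11,  λ_2 = 6.618,  λ_3 = 4.382;  v_1 ≈ (0.3714, -0.7428, -0.5571)


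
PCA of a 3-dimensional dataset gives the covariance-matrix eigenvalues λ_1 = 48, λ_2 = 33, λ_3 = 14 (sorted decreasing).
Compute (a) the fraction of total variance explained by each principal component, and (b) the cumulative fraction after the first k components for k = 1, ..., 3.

Step 1 — total variance = trace(Sigma) = Σ λ_i = 48 + 33 + 14 = 95.

Step 2 — fraction explained by component i = λ_i / Σ λ:
  PC1: 48/95 = 0.5053
  PC2: 33/95 = 0.3474
  PC3: 14/95 = 0.1474

Step 3 — cumulative fraction after k components = (λ_1 + ... + λ_k) / Σ λ:
  k = 1: 48/95 = 0.5053
  k = 2: (48 + 33)/95 = 81/95 = 0.8526
  k = 3: (48 + 33 + 14)/95 = 95/95 = 1

Summary (fraction, with percent):

explained: PC1 0.5053 (50.53%), PC2 0.3474 (34.74%), PC3 0.1474 (14.74%);  cumulative: 0.5053, 0.8526, 1


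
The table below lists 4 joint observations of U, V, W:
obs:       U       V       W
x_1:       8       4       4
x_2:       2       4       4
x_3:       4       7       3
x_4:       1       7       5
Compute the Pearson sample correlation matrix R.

Step 1 — column means:
  mean(U) = (8 + 2 + 4 + 1) / 4 = 15/4 = 3.75
  mean(V) = (4 + 4 + 7 + 7) / 4 = 22/4 = 5.5
  mean(W) = (4 + 4 + 3 + 5) / 4 = 16/4 = 4

Step 2 — sample variances and covariances s[i,j] = (1/(n-1)) · Σ_k (x_{k,i} - mean_i) · (x_{k,j} - mean_j), with n-1 = 3:
  s[U,U] = ((4.25)·(4.25) + (-1.75)·(-1.75) + (0.25)·(0.25) + (-2.75)·(-2.75)) / 3 = 28.75/3 = 9.5833
  s[U,V] = ((4.25)·(-1.5) + (-1.75)·(-1.5) + (0.25)·(1.5) + (-2.75)·(1.5)) / 3 = -7.5/3 = -2.5
  s[U,W] = ((4.25)·(0) + (-1.75)·(0) + (0.25)·(-1) + (-2.75)·(1)) / 3 = -3/3 = -1
  s[V,V] = ((-1.5)·(-1.5) + (-1.5)·(-1.5) + (1.5)·(1.5) + (1.5)·(1.5)) / 3 = 9/3 = 3
  s[V,W] = ((-1.5)·(0) + (-1.5)·(0) + (1.5)·(-1) + (1.5)·(1)) / 3 = 0/3 = 0
  s[W,W] = ((0)·(0) + (0)·(0) + (-1)·(-1) + (1)·(1)) / 3 = 2/3 = 0.6667
  Sample standard deviations s_i = √(s[i,i]):
  s(U) = √(9.5833) = 3.0957
  s(V) = √(3) = 1.7321
  s(W) = √(0.6667) = 0.8165

Step 3 — r_{ij} = s_{ij} / (s_i · s_j):
  r[U,U] = 1 (diagonal).
  r[U,V] = -2.5 / (3.0957 · 1.7321) = -2.5 / 5.3619 = -0.4663
  r[U,W] = -1 / (3.0957 · 0.8165) = -1 / 2.5276 = -0.3956
  r[V,V] = 1 (diagonal).
  r[V,W] = 0 / (1.7321 · 0.8165) = 0 / 1.4142 = 0
  r[W,W] = 1 (diagonal).

R is symmetric with unit diagonal. Assembling:

R = [[1, -0.4663, -0.3956],
 [-0.4663, 1, 0],
 [-0.3956, 0, 1]]


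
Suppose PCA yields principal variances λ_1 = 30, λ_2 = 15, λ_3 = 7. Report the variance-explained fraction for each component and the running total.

Step 1 — total variance = trace(Sigma) = Σ λ_i = 30 + 15 + 7 = 52.

Step 2 — fraction explained by component i = λ_i / Σ λ:
  PC1: 30/52 = 0.5769
  PC2: 15/52 = 0.2885
  PC3: 7/52 = 0.1346

Step 3 — cumulative fraction after k components = (λ_1 + ... + λ_k) / Σ λ:
  k = 1: 30/52 = 0.5769
  k = 2: (30 + 15)/52 = 45/52 = 0.8654
  k = 3: (30 + 15 + 7)/52 = 52/52 = 1

Summary (fraction, with percent):

explained: PC1 0.5769 (57.69%), PC2 0.2885 (28.85%), PC3 0.1346 (13.46%);  cumulative: 0.5769, 0.8654, 1


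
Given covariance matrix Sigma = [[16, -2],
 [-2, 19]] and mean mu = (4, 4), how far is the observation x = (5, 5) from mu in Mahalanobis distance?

Step 1 — centre the observation: (x - mu) = (1, 1).

Step 2 — invert Sigma. det(Sigma) = 16·19 - (-2)² = 300.
  Sigma^{-1} = (1/det) · [[d, -b], [-b, a]] = [[0.0633, 0.0067],
 [0.0067, 0.0533]].

Step 3 — form the quadratic (x - mu)^T · Sigma^{-1} · (x - mu):
  Sigma^{-1} · (x - mu) = (0.07, 0.06).
  (x - mu)^T · [Sigma^{-1} · (x - mu)] = (1)·(0.07) + (1)·(0.06) = 0.13.

Step 4 — take square root: d = √(0.13) ≈ 0.3606.

d(x, mu) = √(0.13) ≈ 0.3606


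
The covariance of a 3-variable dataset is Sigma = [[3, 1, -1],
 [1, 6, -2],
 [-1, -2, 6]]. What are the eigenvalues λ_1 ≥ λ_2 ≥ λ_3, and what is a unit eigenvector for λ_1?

Step 1 — characteristic polynomial p(λ) = det(λI - Sigma) = λ³ - tr·λ² + c_1·λ - det, where tr = trace, c_1 = sum of the principal 2×2 minors, det = det(Sigma):
  tr = 3 + 6 + 6 = 15,
  c_1 = (3·6 - (1)²) + (3·6 - (-1)²) + (6·6 - (-2)²) = 17 + 17 + 32 = 66,
  det = 3·(6·6 - (-2)²) - (1)·((1)·6 - (-2)·(-1)) + (-1)·((1)·(-2) - 6·(-1)) = 3·(32) - (1)·(4) + (-1)·(4) = 88.
  So p(λ) = λ³ - 15λ² + 66λ - 88.
Step 2 — look for an integer root (rational root theorem: any rational root is an integer divisor of 88). Testing λ = 4:
  p(4) = 64 - 240 + 264 - 88 = 0  ✓
  Dividing out (λ - 4): p(λ) = (λ - 4)(λ² - 11λ + 22).
Step 3 — remaining eigenvalues from the quadratic λ² - 11λ + 22 = 0:
  Δ = 11² - 4·22 = 121 - 88 = 33,  λ = (11 ± √33)/2 = (11 ± 5.7446)/2 ≈ 8.3723 or 2.6277.
  Sorted: λ_1 = 8.3723,  λ_2 = 4,  λ_3 = 2.6277  (check: sum = 15 = tr ✓).

Step 4 — unit eigenvector for λ_1 ≈ 8.3723: v spans the null space of (Sigma - λ_1 I), whose rows are
  r_1 = (-5.3723, 1, -1),  r_2 = (1, -2.3723, -2),  r_3 = (-1, -2, -2.3723).
  v is orthogonal to every row, so take v ∝ r_1 × r_2 = ((1)·(-2) - (-1)·(-2.3723), (-1)·(1) - (-5.3723)·(-2), (-5.3723)·(-2.3723) - (1)·(1)) ≈ (-4.3723, -11.7446, 11.7446).
  Rescale (multiply by -1 so the first nonzero entry is positive): u = (4.3723, 11.7446, -11.7446).
  ||u|| = √((4.3723)² + (11.7446)² + (-11.7446)²) = √(294.9863) ≈ 17.1752,  v_1 = u/||u|| ≈ (0.2546, 0.6838, -0.6838) (||v_1|| = 1).

λ_1 = 8.3723,  λ_2 = 4,  λ_3 = 2.6277;  v_1 ≈ (0.2546, 0.6838, -0.6838)


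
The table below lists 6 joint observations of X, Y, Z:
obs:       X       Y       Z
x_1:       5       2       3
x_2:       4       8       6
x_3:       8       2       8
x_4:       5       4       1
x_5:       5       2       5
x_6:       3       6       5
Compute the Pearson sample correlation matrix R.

Step 1 — column means:
  mean(X) = (5 + 4 + 8 + 5 + 5 + 3) / 6 = 30/6 = 5
  mean(Y) = (2 + 8 + 2 + 4 + 2 + 6) / 6 = 24/6 = 4
  mean(Z) = (3 + 6 + 8 + 1 + 5 + 5) / 6 = 28/6 = 4.6667

Step 2 — sample variances and covariances s[i,j] = (1/(n-1)) · Σ_k (x_{k,i} - mean_i) · (x_{k,j} - mean_j), with n-1 = 5:
  s[X,X] = ((0)·(0) + (-1)·(-1) + (3)·(3) + (0)·(0) + (0)·(0) + (-2)·(-2)) / 5 = 14/5 = 2.8
  s[X,Y] = ((0)·(-2) + (-1)·(4) + (3)·(-2) + (0)·(0) + (0)·(-2) + (-2)·(2)) / 5 = -14/5 = -2.8
  s[X,Z] = ((0)·(-1.6667) + (-1)·(1.3333) + (3)·(3.3333) + (0)·(-3.6667) + (0)·(0.3333) + (-2)·(0.3333)) / 5 = 8/5 = 1.6
  s[Y,Y] = ((-2)·(-2) + (4)·(4) + (-2)·(-2) + (0)·(0) + (-2)·(-2) + (2)·(2)) / 5 = 32/5 = 6.4
  s[Y,Z] = ((-2)·(-1.6667) + (4)·(1.3333) + (-2)·(3.3333) + (0)·(-3.6667) + (-2)·(0.3333) + (2)·(0.3333)) / 5 = 2/5 = 0.4
  s[Z,Z] = ((-1.6667)·(-1.6667) + (1.3333)·(1.3333) + (3.3333)·(3.3333) + (-3.6667)·(-3.6667) + (0.3333)·(0.3333) + (0.3333)·(0.3333)) / 5 = 29.3333/5 = 5.8667
  Sample standard deviations s_i = √(s[i,i]):
  s(X) = √(2.8) = 1.6733
  s(Y) = √(6.4) = 2.5298
  s(Z) = √(5.8667) = 2.4221

Step 3 — r_{ij} = s_{ij} / (s_i · s_j):
  r[X,X] = 1 (diagonal).
  r[X,Y] = -2.8 / (1.6733 · 2.5298) = -2.8 / 4.2332 = -0.6614
  r[X,Z] = 1.6 / (1.6733 · 2.4221) = 1.6 / 4.053 = 0.3948
  r[Y,Y] = 1 (diagonal).
  r[Y,Z] = 0.4 / (2.5298 · 2.4221) = 0.4 / 6.1275 = 0.0653
  r[Z,Z] = 1 (diagonal).

R is symmetric with unit diagonal. Assembling:

R = [[1, -0.6614, 0.3948],
 [-0.6614, 1, 0.0653],
 [0.3948, 0.0653, 1]]


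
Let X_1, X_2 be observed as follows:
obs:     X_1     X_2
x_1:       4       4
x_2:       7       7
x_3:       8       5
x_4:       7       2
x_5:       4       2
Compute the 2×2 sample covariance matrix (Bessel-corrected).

Step 1 — column means:
  mean(X_1) = (4 + 7 + 8 + 7 + 4) / 5 = 30/5 = 6
  mean(X_2) = (4 + 7 + 5 + 2 + 2) / 5 = 20/5 = 4

Step 2 — sample covariance S[i,j] = (1/(n-1)) · Σ_k (x_{k,i} - mean_i) · (x_{k,j} - mean_j), with n-1 = 4.
  S[X_1,X_1] = ((-2)·(-2) + (1)·(1) + (2)·(2) + (1)·(1) + (-2)·(-2)) / 4 = 14/4 = 3.5
  S[X_1,X_2] = ((-2)·(0) + (1)·(3) + (2)·(1) + (1)·(-2) + (-2)·(-2)) / 4 = 7/4 = 1.75
  S[X_2,X_2] = ((0)·(0) + (3)·(3) + (1)·(1) + (-2)·(-2) + (-2)·(-2)) / 4 = 18/4 = 4.5

S is symmetric (S[j,i] = S[i,j]). Assembling:

S = [[3.5, 1.75],
 [1.75, 4.5]]


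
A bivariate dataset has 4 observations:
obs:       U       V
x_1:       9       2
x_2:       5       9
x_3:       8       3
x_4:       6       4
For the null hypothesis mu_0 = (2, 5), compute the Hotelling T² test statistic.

Step 1 — sample mean vector:
  mean(U) = (9 + 5 + 8 + 6) / 4 = 28/4 = 7
  mean(V) = (2 + 9 + 3 + 4) / 4 = 18/4 = 4.5
  x̄ = (7, 4.5),  deviation x̄ - mu_0 = (7, 4.5) - (2, 5) = (5, -0.5).

Step 2 — sample covariance matrix, S[i,j] = (1/(n-1)) · Σ_k (x_{k,i} - mean_i) · (x_{k,j} - mean_j), divisor n-1 = 3:
  S[U,U] = ((2)·(2) + (-2)·(-2) + (1)·(1) + (-1)·(-1)) / 3 = 10/3 = 3.3333
  S[U,V] = ((2)·(-2.5) + (-2)·(4.5) + (1)·(-1.5) + (-1)·(-0.5)) / 3 = -15/3 = -5
  S[V,V] = ((-2.5)·(-2.5) + (4.5)·(4.5) + (-1.5)·(-1.5) + (-0.5)·(-0.5)) / 3 = 29/3 = 9.6667
  S = [[3.3333, -5],
 [-5, 9.6667]].

Step 3 — invert S. det(S) = 3.3333·9.6667 - (-5)² = 7.2222.
  S^{-1} = (1/det) · [[d, -b], [-b, a]] = [[1.3385, 0.6923],
 [0.6923, 0.4615]].

Step 4 — quadratic form (x̄ - mu_0)^T · S^{-1} · (x̄ - mu_0):
  S^{-1} · (x̄ - mu_0) = (6.3462, 3.2308),
  (x̄ - mu_0)^T · [...] = (5)·(6.3462) + (-0.5)·(3.2308) = 30.1154.

Step 5 — scale by n: T² = 4 · 30.1154 = 120.4615.

T² ≈ 120.4615


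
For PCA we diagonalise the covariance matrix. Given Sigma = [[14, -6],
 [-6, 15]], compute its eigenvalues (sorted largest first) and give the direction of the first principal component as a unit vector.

Step 1 — characteristic polynomial of 2×2 Sigma:
  det(Sigma - λI) = λ² - trace · λ + det = 0.
  trace = 14 + 15 = 29, det = 14·15 - (-6)² = 174.
Step 2 — discriminant:
  Δ = trace² - 4·det = 841 - 696 = 145.
Step 3 — eigenvalues:
  λ = (trace ± √Δ)/2 = (29 ± 12.0416)/2,
  λ_1 = 20.5208,  λ_2 = 8.4792.

Step 4 — unit eigenvector for λ_1: solve (Sigma - λ_1 I)v = 0. First row:
  (14 - 20.5208)·v_x + (-6)·v_y = 0, i.e. (-6.5208)·v_x + (-6)·v_y = 0,
  so v ∝ (b, λ_1 - a) = (-6, 6.5208); multiply by -1 so the first entry is positive: u = (6, -6.5208).
  ||u|| = √((6)² + (-6.5208)²) = √(78.5208) ≈ 8.8612,
  v_1 = u/||u|| ≈ (0.6771, -0.7359) (||v_1|| = 1).

λ_1 = 20.5208,  λ_2 = 8.4792;  v_1 ≈ (0.6771, -0.7359)


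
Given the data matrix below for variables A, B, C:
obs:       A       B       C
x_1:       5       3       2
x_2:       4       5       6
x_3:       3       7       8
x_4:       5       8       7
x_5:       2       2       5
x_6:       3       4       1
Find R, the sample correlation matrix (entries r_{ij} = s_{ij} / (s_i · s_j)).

Step 1 — column means:
  mean(A) = (5 + 4 + 3 + 5 + 2 + 3) / 6 = 22/6 = 3.6667
  mean(B) = (3 + 5 + 7 + 8 + 2 + 4) / 6 = 29/6 = 4.8333
  mean(C) = (2 + 6 + 8 + 7 + 5 + 1) / 6 = 29/6 = 4.8333

Step 2 — sample variances and covariances s[i,j] = (1/(n-1)) · Σ_k (x_{k,i} - mean_i) · (x_{k,j} - mean_j), with n-1 = 5:
  s[A,A] = ((1.3333)·(1.3333) + (0.3333)·(0.3333) + (-0.6667)·(-0.6667) + (1.3333)·(1.3333) + (-1.6667)·(-1.6667) + (-0.6667)·(-0.6667)) / 5 = 7.3333/5 = 1.4667
  s[A,B] = ((1.3333)·(-1.8333) + (0.3333)·(0.1667) + (-0.6667)·(2.1667) + (1.3333)·(3.1667) + (-1.6667)·(-2.8333) + (-0.6667)·(-0.8333)) / 5 = 5.6667/5 = 1.1333
  s[A,C] = ((1.3333)·(-2.8333) + (0.3333)·(1.1667) + (-0.6667)·(3.1667) + (1.3333)·(2.1667) + (-1.6667)·(0.1667) + (-0.6667)·(-3.8333)) / 5 = -0.3333/5 = -0.0667
  s[B,B] = ((-1.8333)·(-1.8333) + (0.1667)·(0.1667) + (2.1667)·(2.1667) + (3.1667)·(3.1667) + (-2.8333)·(-2.8333) + (-0.8333)·(-0.8333)) / 5 = 26.8333/5 = 5.3667
  s[B,C] = ((-1.8333)·(-2.8333) + (0.1667)·(1.1667) + (2.1667)·(3.1667) + (3.1667)·(2.1667) + (-2.8333)·(0.1667) + (-0.8333)·(-3.8333)) / 5 = 21.8333/5 = 4.3667
  s[C,C] = ((-2.8333)·(-2.8333) + (1.1667)·(1.1667) + (3.1667)·(3.1667) + (2.1667)·(2.1667) + (0.1667)·(0.1667) + (-3.8333)·(-3.8333)) / 5 = 38.8333/5 = 7.7667
  Sample standard deviations s_i = √(s[i,i]):
  s(A) = √(1.4667) = 1.2111
  s(B) = √(5.3667) = 2.3166
  s(C) = √(7.7667) = 2.7869

Step 3 — r_{ij} = s_{ij} / (s_i · s_j):
  r[A,A] = 1 (diagonal).
  r[A,B] = 1.1333 / (1.2111 · 2.3166) = 1.1333 / 2.8056 = 0.404
  r[A,C] = -0.0667 / (1.2111 · 2.7869) = -0.0667 / 3.3751 = -0.0198
  r[B,B] = 1 (diagonal).
  r[B,C] = 4.3667 / (2.3166 · 2.7869) = 4.3667 / 6.4561 = 0.6764
  r[C,C] = 1 (diagonal).

R is symmetric with unit diagonal. Assembling:

R = [[1, 0.404, -0.0198],
 [0.404, 1, 0.6764],
 [-0.0198, 0.6764, 1]]


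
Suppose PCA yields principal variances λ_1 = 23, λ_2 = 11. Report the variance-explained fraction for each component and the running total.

Step 1 — total variance = trace(Sigma) = Σ λ_i = 23 + 11 = 34.

Step 2 — fraction explained by component i = λ_i / Σ λ:
  PC1: 23/34 = 0.6765
  PC2: 11/34 = 0.3235

Step 3 — cumulative fraction after k components = (λ_1 + ... + λ_k) / Σ λ:
  k = 1: 23/34 = 0.6765
  k = 2: (23 + 11)/34 = 34/34 = 1

Summary (fraction, with percent):

explained: PC1 0.6765 (67.65%), PC2 0.3235 (32.35%);  cumulative: 0.6765, 1


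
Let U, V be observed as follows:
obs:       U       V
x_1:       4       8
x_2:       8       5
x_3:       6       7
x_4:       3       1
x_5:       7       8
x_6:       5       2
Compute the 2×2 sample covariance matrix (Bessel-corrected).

Step 1 — column means:
  mean(U) = (4 + 8 + 6 + 3 + 7 + 5) / 6 = 33/6 = 5.5
  mean(V) = (8 + 5 + 7 + 1 + 8 + 2) / 6 = 31/6 = 5.1667

Step 2 — sample covariance S[i,j] = (1/(n-1)) · Σ_k (x_{k,i} - mean_i) · (x_{k,j} - mean_j), with n-1 = 5.
  S[U,U] = ((-1.5)·(-1.5) + (2.5)·(2.5) + (0.5)·(0.5) + (-2.5)·(-2.5) + (1.5)·(1.5) + (-0.5)·(-0.5)) / 5 = 17.5/5 = 3.5
  S[U,V] = ((-1.5)·(2.8333) + (2.5)·(-0.1667) + (0.5)·(1.8333) + (-2.5)·(-4.1667) + (1.5)·(2.8333) + (-0.5)·(-3.1667)) / 5 = 12.5/5 = 2.5
  S[V,V] = ((2.8333)·(2.8333) + (-0.1667)·(-0.1667) + (1.8333)·(1.8333) + (-4.1667)·(-4.1667) + (2.8333)·(2.8333) + (-3.1667)·(-3.1667)) / 5 = 46.8333/5 = 9.3667

S is symmetric (S[j,i] = S[i,j]). Assembling:

S = [[3.5, 2.5],
 [2.5, 9.3667]]


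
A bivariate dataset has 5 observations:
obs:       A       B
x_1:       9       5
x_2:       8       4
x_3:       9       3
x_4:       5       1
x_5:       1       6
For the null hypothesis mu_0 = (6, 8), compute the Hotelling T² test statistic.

Step 1 — sample mean vector:
  mean(A) = (9 + 8 + 9 + 5 + 1) / 5 = 32/5 = 6.4
  mean(B) = (5 + 4 + 3 + 1 + 6) / 5 = 19/5 = 3.8
  x̄ = (6.4, 3.8),  deviation x̄ - mu_0 = (6.4, 3.8) - (6, 8) = (0.4, -4.2).

Step 2 — sample covariance matrix, S[i,j] = (1/(n-1)) · Σ_k (x_{k,i} - mean_i) · (x_{k,j} - mean_j), divisor n-1 = 4:
  S[A,A] = ((2.6)·(2.6) + (1.6)·(1.6) + (2.6)·(2.6) + (-1.4)·(-1.4) + (-5.4)·(-5.4)) / 4 = 47.2/4 = 11.8
  S[A,B] = ((2.6)·(1.2) + (1.6)·(0.2) + (2.6)·(-0.8) + (-1.4)·(-2.8) + (-5.4)·(2.2)) / 4 = -6.6/4 = -1.65
  S[B,B] = ((1.2)·(1.2) + (0.2)·(0.2) + (-0.8)·(-0.8) + (-2.8)·(-2.8) + (2.2)·(2.2)) / 4 = 14.8/4 = 3.7
  S = [[11.8, -1.65],
 [-1.65, 3.7]].

Step 3 — invert S. det(S) = 11.8·3.7 - (-1.65)² = 40.9375.
  S^{-1} = (1/det) · [[d, -b], [-b, a]] = [[0.0904, 0.0403],
 [0.0403, 0.2882]].

Step 4 — quadratic form (x̄ - mu_0)^T · S^{-1} · (x̄ - mu_0):
  S^{-1} · (x̄ - mu_0) = (-0.1331, -1.1945),
  (x̄ - mu_0)^T · [...] = (0.4)·(-0.1331) + (-4.2)·(-1.1945) = 4.9637.

Step 5 — scale by n: T² = 5 · 4.9637 = 24.8183.

T² ≈ 24.8183


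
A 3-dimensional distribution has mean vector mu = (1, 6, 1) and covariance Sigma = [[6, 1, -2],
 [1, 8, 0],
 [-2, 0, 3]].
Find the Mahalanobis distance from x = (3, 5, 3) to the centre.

Step 1 — centre the observation: (x - mu) = (2, -1, 2).

Step 2 — invert Sigma (cofactor / det for 3×3, or solve directly):
  Sigma^{-1} = [[0.2202, -0.0275, 0.1468],
 [-0.0275, 0.1284, -0.0183],
 [0.1468, -0.0183, 0.4312]].

Step 3 — form the quadratic (x - mu)^T · Sigma^{-1} · (x - mu):
  Sigma^{-1} · (x - mu) = (0.7615, -0.2202, 1.1743).
  (x - mu)^T · [Sigma^{-1} · (x - mu)] = (2)·(0.7615) + (-1)·(-0.2202) + (2)·(1.1743) = 4.0917.

Step 4 — take square root: d = √(4.0917) ≈ 2.0228.

d(x, mu) = √(4.0917) ≈ 2.0228


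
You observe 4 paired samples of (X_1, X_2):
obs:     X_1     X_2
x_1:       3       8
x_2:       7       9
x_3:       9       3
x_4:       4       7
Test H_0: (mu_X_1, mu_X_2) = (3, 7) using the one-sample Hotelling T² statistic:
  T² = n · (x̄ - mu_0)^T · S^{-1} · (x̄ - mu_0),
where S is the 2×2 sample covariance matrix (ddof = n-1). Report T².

Step 1 — sample mean vector:
  mean(X_1) = (3 + 7 + 9 + 4) / 4 = 23/4 = 5.75
  mean(X_2) = (8 + 9 + 3 + 7) / 4 = 27/4 = 6.75
  x̄ = (5.75, 6.75),  deviation x̄ - mu_0 = (5.75, 6.75) - (3, 7) = (2.75, -0.25).

Step 2 — sample covariance matrix, S[i,j] = (1/(n-1)) · Σ_k (x_{k,i} - mean_i) · (x_{k,j} - mean_j), divisor n-1 = 3:
  S[X_1,X_1] = ((-2.75)·(-2.75) + (1.25)·(1.25) + (3.25)·(3.25) + (-1.75)·(-1.75)) / 3 = 22.75/3 = 7.5833
  S[X_1,X_2] = ((-2.75)·(1.25) + (1.25)·(2.25) + (3.25)·(-3.75) + (-1.75)·(0.25)) / 3 = -13.25/3 = -4.4167
  S[X_2,X_2] = ((1.25)·(1.25) + (2.25)·(2.25) + (-3.75)·(-3.75) + (0.25)·(0.25)) / 3 = 20.75/3 = 6.9167
  S = [[7.5833, -4.4167],
 [-4.4167, 6.9167]].

Step 3 — invert S. det(S) = 7.5833·6.9167 - (-4.4167)² = 32.9444.
  S^{-1} = (1/det) · [[d, -b], [-b, a]] = [[0.2099, 0.1341],
 [0.1341, 0.2302]].

Step 4 — quadratic form (x̄ - mu_0)^T · S^{-1} · (x̄ - mu_0):
  S^{-1} · (x̄ - mu_0) = (0.5438, 0.3111),
  (x̄ - mu_0)^T · [...] = (2.75)·(0.5438) + (-0.25)·(0.3111) = 1.4178.

Step 5 — scale by n: T² = 4 · 1.4178 = 5.6712.

T² ≈ 5.6712


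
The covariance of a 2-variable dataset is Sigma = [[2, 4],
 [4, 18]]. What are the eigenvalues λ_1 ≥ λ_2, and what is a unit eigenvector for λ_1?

Step 1 — characteristic polynomial of 2×2 Sigma:
  det(Sigma - λI) = λ² - trace · λ + det = 0.
  trace = 2 + 18 = 20, det = 2·18 - (4)² = 20.
Step 2 — discriminant:
  Δ = trace² - 4·det = 400 - 80 = 320.
Step 3 — eigenvalues:
  λ = (trace ± √Δ)/2 = (20 ± 17.8885)/2,
  λ_1 = 18.9443,  λ_2 = 1.0557.

Step 4 — unit eigenvector for λ_1: solve (Sigma - λ_1 I)v = 0. First row:
  (2 - 18.9443)·v_x + (4)·v_y = 0, i.e. (-16.9443)·v_x + (4)·v_y = 0,
  so v ∝ (b, λ_1 - a) = (4, 16.9443) = u.
  ||u|| = √((4)² + (16.9443)²) = √(303.1084) ≈ 17.41,
  v_1 = u/||u|| ≈ (0.2298, 0.9732) (||v_1|| = 1).

λ_1 = 18.9443,  λ_2 = 1.0557;  v_1 ≈ (0.2298, 0.9732)


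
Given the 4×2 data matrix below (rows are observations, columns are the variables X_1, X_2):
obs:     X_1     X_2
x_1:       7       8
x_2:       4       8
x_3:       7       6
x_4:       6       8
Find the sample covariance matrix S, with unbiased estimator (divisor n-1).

Step 1 — column means:
  mean(X_1) = (7 + 4 + 7 + 6) / 4 = 24/4 = 6
  mean(X_2) = (8 + 8 + 6 + 8) / 4 = 30/4 = 7.5

Step 2 — sample covariance S[i,j] = (1/(n-1)) · Σ_k (x_{k,i} - mean_i) · (x_{k,j} - mean_j), with n-1 = 3.
  S[X_1,X_1] = ((1)·(1) + (-2)·(-2) + (1)·(1) + (0)·(0)) / 3 = 6/3 = 2
  S[X_1,X_2] = ((1)·(0.5) + (-2)·(0.5) + (1)·(-1.5) + (0)·(0.5)) / 3 = -2/3 = -0.6667
  S[X_2,X_2] = ((0.5)·(0.5) + (0.5)·(0.5) + (-1.5)·(-1.5) + (0.5)·(0.5)) / 3 = 3/3 = 1

S is symmetric (S[j,i] = S[i,j]). Assembling:

S = [[2, -0.6667],
 [-0.6667, 1]]
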